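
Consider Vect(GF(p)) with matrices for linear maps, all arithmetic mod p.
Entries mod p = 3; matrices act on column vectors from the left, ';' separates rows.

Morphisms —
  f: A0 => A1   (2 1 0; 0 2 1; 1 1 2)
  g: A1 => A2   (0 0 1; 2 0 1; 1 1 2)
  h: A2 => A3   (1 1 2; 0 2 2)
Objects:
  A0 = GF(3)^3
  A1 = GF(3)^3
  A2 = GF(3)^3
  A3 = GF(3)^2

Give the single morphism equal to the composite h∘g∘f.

  e0=(1,0,0) f=>(2,0,1) g=>(1,2,1) h=>(2,0)
  e1=(0,1,0) f=>(1,2,1) g=>(1,0,2) h=>(2,1)
  e2=(0,0,1) f=>(0,1,2) g=>(2,2,2) h=>(2,2)
result: (2 2 2; 0 1 2)

Answer: (2 2 2; 0 1 2)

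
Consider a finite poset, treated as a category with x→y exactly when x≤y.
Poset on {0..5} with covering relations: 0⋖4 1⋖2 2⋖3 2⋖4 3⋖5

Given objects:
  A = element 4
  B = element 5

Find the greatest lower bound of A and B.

{x : x⊑A ∧ x⊑B} = {1,2}  (A=4, B=5)
  1 ⊑ 2
  2 ⊑ 2
glb = 2

Answer: A∧B = 2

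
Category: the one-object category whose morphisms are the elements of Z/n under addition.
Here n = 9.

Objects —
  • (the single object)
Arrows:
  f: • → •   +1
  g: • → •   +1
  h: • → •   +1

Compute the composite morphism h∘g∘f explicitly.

Answer: +3

Work:
  0 +1≡1 +1≡2 +1≡3  (mod 9)
composite: +3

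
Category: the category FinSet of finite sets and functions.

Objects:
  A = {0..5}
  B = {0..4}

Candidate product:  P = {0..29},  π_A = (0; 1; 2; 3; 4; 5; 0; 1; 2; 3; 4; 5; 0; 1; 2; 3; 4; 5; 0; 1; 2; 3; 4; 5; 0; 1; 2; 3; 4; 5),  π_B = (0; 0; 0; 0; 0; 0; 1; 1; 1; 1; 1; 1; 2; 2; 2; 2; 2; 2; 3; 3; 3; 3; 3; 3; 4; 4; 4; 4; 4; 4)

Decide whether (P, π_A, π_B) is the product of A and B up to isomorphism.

|A|·|B| = 6·5 = 30;  |P| = 30
Check the pairing map k ↦ (π_A(k), π_B(k)):
  0 : (0,0)
  1 : (1,0)
  2 : (2,0)
  3 : (3,0)
  4 : (4,0)
  5 : (5,0)
  6 : (0,1)
  7 : (1,1)
  8 : (2,1)
  9 : (3,1)
  10 : (4,1)
  11 : (5,1)
  12 : (0,2)
  13 : (1,2)
  14 : (2,2)
  15 : (3,2)
  16 : (4,2)
  17 : (5,2)
  18 : (0,3)
  19 : (1,3)
  20 : (2,3)
  21 : (3,3)
  22 : (4,3)
  23 : (5,3)
  24 : (0,4)
  25 : (1,4)
  26 : (2,4)
  27 : (3,4)
  28 : (4,4)
  29 : (5,4)
distinct pairs in image: 30 / 30 needed
  → bijection onto A×B; projections well-typed.

Answer: VALID PRODUCT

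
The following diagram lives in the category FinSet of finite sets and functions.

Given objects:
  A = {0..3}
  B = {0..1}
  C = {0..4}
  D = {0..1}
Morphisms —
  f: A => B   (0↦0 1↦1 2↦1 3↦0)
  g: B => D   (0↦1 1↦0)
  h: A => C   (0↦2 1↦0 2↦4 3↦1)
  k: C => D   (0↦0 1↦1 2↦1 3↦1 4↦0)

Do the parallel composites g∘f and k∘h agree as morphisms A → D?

Path 1 = f;g:
  0 f=>0 g=>1
  1 f=>1 g=>0
  2 f=>1 g=>0
  3 f=>0 g=>1
  ⟦path⟧₁ = (0↦1 1↦0 2↦0 3↦1)
Path 2 = h;k:
  0 h=>2 k=>1
  1 h=>0 k=>0
  2 h=>4 k=>0
  3 h=>1 k=>1
  ⟦path⟧₂ = (0↦1 1↦0 2↦0 3↦1)
Equal? equal; square commutes

Answer: COMMUTES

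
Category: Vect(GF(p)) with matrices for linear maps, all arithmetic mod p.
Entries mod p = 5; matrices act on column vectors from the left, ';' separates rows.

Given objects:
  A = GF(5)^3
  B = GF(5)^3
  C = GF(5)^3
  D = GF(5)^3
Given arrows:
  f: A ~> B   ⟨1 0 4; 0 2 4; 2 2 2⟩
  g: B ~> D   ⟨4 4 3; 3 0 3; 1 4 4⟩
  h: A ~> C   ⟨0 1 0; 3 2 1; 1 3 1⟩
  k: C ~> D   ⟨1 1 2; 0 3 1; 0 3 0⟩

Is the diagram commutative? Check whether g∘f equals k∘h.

Path 1 = f;g:
  e0=⟨1,0,0⟩ f~>⟨1,0,2⟩ g~>⟨0,4,4⟩
  e1=⟨0,1,0⟩ f~>⟨0,2,2⟩ g~>⟨4,1,1⟩
  e2=⟨0,0,1⟩ f~>⟨4,4,2⟩ g~>⟨3,3,3⟩
  result₁ = ⟨0 4 3; 4 1 3; 4 1 3⟩
Path 2 = h;k:
  e0=⟨1,0,0⟩ h~>⟨0,3,1⟩ k~>⟨0,0,4⟩
  e1=⟨0,1,0⟩ h~>⟨1,2,3⟩ k~>⟨4,4,1⟩
  e2=⟨0,0,1⟩ h~>⟨0,1,1⟩ k~>⟨3,4,3⟩
  result₂ = ⟨0 4 3; 0 4 4; 4 1 3⟩
Equal? differ; not commutative

Answer: DOES NOT COMMUTE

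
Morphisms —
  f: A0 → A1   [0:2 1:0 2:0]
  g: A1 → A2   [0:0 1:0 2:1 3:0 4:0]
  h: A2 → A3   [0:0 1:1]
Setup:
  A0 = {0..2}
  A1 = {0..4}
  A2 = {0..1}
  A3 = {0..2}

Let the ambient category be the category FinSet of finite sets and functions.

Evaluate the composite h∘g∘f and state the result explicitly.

Answer: [0:1 1:0 2:0]

Trace:
  0 f→2 g→1 h→1
  1 f→0 g→0 h→0
  2 f→0 g→0 h→0
⟦path⟧: [0:1 1:0 2:0]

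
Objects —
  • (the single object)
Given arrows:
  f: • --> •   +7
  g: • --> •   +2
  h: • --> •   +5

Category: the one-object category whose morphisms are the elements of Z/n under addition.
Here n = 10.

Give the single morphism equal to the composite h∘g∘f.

  0 +7≡7 +2≡9 +5≡4  (mod 10)
⟦path⟧: +4

Answer: +4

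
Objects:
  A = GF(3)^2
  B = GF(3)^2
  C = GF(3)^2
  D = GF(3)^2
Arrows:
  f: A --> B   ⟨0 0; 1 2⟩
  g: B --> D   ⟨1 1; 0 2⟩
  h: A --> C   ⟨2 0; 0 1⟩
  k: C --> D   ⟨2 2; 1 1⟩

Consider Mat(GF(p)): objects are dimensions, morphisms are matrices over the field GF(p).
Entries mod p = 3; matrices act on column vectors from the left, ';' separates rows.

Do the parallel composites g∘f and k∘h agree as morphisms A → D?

Answer: COMMUTES

Trace:
Along f;g (path 1):
  e0=[1,0] f-->[0,1] g-->[1,2]
  e1=[0,1] f-->[0,2] g-->[2,1]
  ⟦path⟧₁ = ⟨1 2; 2 1⟩
Along h;k (path 2):
  e0=[1,0] h-->[2,0] k-->[1,2]
  e1=[0,1] h-->[0,1] k-->[2,1]
  ⟦path⟧₂ = ⟨1 2; 2 1⟩
Equal? same morphism ✓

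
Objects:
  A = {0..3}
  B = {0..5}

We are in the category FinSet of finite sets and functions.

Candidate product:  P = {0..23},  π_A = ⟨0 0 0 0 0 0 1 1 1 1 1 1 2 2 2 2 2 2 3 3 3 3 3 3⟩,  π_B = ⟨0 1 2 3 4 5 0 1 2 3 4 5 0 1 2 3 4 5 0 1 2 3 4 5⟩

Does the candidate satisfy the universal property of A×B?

Answer: VALID PRODUCT

Trace:
|A|·|B| = 4·6 = 24;  |P| = 24
Check the pairing map k ↦ (π_A(k), π_B(k)):
  0 ↦ (0,0)
  1 ↦ (0,1)
  2 ↦ (0,2)
  3 ↦ (0,3)
  4 ↦ (0,4)
  5 ↦ (0,5)
  6 ↦ (1,0)
  7 ↦ (1,1)
  8 ↦ (1,2)
  9 ↦ (1,3)
  10 ↦ (1,4)
  11 ↦ (1,5)
  12 ↦ (2,0)
  13 ↦ (2,1)
  14 ↦ (2,2)
  15 ↦ (2,3)
  16 ↦ (2,4)
  17 ↦ (2,5)
  18 ↦ (3,0)
  19 ↦ (3,1)
  20 ↦ (3,2)
  21 ↦ (3,3)
  22 ↦ (3,4)
  23 ↦ (3,5)
distinct pairs in image: 24 / 24 needed
  → bijection onto A×B; projections well-typed.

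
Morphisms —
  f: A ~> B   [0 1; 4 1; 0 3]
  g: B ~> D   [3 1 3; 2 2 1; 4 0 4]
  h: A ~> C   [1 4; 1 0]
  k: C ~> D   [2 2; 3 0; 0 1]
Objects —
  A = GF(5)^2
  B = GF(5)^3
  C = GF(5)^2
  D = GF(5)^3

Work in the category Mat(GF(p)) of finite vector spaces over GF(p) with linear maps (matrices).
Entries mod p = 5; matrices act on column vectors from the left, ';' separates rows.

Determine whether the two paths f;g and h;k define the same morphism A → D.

Answer: DOES NOT COMMUTE

Work:
1) trace f;g:
  e0=[1,0] f~>[0,4,0] g~>[4,3,0]
  e1=[0,1] f~>[1,1,3] g~>[3,2,1]
  result₁ = [4 3; 3 2; 0 1]
2) trace h;k:
  e0=[1,0] h~>[1,1] k~>[4,3,1]
  e1=[0,1] h~>[4,0] k~>[3,2,0]
  result₂ = [4 3; 3 2; 1 0]
Equal? NO — does not commute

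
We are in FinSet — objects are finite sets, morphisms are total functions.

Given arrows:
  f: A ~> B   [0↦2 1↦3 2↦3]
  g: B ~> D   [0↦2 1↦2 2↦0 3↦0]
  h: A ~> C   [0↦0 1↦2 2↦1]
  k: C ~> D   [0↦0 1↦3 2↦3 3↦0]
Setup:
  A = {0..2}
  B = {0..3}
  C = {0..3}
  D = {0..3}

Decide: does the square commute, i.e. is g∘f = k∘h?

Path 1 = f;g:
  0 f~>2 g~>0
  1 f~>3 g~>0
  2 f~>3 g~>0
  ⟦path⟧₁ = [0↦0 1↦0 2↦0]
Path 2 = h;k:
  0 h~>0 k~>0
  1 h~>2 k~>3
  2 h~>1 k~>3
  ⟦path⟧₂ = [0↦0 1↦3 2↦3]
Equal? distinct morphisms ✗

Answer: DOES NOT COMMUTE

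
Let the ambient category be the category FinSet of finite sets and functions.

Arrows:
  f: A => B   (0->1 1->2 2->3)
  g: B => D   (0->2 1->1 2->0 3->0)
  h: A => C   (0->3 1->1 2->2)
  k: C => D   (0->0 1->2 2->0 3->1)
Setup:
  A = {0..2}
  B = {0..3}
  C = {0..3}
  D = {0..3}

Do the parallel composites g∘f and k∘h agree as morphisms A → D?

Answer: DOES NOT COMMUTE

Work:
Path 1 = f;g:
  0 f=>1 g=>1
  1 f=>2 g=>0
  2 f=>3 g=>0
  ⟦path⟧₁ = (0->1 1->0 2->0)
Path 2 = h;k:
  0 h=>3 k=>1
  1 h=>1 k=>2
  2 h=>2 k=>0
  ⟦path⟧₂ = (0->1 1->2 2->0)
Equal? differ; not commutative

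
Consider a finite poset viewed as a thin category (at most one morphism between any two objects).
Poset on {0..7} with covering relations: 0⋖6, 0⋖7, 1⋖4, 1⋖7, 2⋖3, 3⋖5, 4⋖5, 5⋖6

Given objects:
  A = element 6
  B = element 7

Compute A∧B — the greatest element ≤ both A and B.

Answer: NO MEET EXISTS

Derivation:
Lower bounds of A=6 and B=7: {0,1}
  maximal lower bounds 0 and 1 are incomparable: neither 0<=1 nor 1<=0
→ no greatest lower bound exists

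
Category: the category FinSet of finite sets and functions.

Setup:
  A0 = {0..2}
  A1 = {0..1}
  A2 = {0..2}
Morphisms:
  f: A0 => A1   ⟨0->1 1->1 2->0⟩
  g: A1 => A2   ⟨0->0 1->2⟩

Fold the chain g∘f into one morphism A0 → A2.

  0 f=>1 g=>2
  1 f=>1 g=>2
  2 f=>0 g=>0
result: ⟨0->2 1->2 2->0⟩

Answer: ⟨0->2 1->2 2->0⟩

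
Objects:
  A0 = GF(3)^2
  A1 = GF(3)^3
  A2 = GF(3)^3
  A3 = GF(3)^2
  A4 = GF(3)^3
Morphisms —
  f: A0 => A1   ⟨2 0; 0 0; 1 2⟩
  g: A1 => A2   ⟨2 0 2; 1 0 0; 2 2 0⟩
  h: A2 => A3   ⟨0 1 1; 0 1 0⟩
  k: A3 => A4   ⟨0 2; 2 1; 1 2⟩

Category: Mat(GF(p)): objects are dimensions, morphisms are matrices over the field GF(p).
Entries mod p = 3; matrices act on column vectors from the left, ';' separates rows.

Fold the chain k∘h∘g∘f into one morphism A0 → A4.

  e0=⟨1,0⟩ f=>⟨2,0,1⟩ g=>⟨0,2,1⟩ h=>⟨0,2⟩ k=>⟨1,2,1⟩
  e1=⟨0,1⟩ f=>⟨0,0,2⟩ g=>⟨1,0,0⟩ h=>⟨0,0⟩ k=>⟨0,0,0⟩
⟦path⟧: ⟨1 0; 2 0; 1 0⟩

Answer: ⟨1 0; 2 0; 1 0⟩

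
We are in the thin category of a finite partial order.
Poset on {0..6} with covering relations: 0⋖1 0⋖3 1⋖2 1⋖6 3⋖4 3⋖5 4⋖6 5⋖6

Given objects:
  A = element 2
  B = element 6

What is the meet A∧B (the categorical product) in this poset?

Common predecessors of 2,6: {0,1}
  0 <= 1
  1 <= 1
glb = 1

Answer: A∧B = 1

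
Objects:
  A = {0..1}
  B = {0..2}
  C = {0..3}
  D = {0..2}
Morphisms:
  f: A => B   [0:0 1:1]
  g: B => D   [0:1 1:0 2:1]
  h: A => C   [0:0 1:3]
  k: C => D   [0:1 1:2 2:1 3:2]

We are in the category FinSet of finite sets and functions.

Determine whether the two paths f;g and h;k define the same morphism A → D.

Path 1 = f;g:
  0 f=>0 g=>1
  1 f=>1 g=>0
  ⟦path⟧₁ = [0:1 1:0]
Path 2 = h;k:
  0 h=>0 k=>1
  1 h=>3 k=>2
  ⟦path⟧₂ = [0:1 1:2]
Equal? NO — does not commute

Answer: DOES NOT COMMUTE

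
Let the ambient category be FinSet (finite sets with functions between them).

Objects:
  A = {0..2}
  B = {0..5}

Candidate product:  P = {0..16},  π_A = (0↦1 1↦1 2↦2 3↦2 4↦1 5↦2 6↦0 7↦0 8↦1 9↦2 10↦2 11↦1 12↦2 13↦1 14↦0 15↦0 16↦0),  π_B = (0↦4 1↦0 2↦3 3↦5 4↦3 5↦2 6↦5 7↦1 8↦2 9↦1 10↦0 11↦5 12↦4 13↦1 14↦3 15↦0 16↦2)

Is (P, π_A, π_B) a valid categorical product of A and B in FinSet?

Answer: NOT A VALID PRODUCT — |P|=17 ≠ |A|·|B|=18

Work:
|A|·|B| = 3·6 = 18;  |P| = 17
  → cardinalities differ; no bijection possible.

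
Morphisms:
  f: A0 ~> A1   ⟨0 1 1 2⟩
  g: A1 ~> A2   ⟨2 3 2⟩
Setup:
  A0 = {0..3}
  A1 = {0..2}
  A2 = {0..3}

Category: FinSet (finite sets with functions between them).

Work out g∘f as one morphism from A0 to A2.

  0 f~>0 g~>2
  1 f~>1 g~>3
  2 f~>1 g~>3
  3 f~>2 g~>2
composite: ⟨2 3 3 2⟩

Answer: ⟨2 3 3 2⟩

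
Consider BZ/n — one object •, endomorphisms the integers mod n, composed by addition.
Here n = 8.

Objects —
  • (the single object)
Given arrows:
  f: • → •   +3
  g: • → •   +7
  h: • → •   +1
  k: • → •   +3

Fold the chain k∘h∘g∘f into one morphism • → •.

Answer: +6

Work:
  0 +3≡3 +7≡2 +1≡3 +3≡6  (mod 8)
⟦path⟧: +6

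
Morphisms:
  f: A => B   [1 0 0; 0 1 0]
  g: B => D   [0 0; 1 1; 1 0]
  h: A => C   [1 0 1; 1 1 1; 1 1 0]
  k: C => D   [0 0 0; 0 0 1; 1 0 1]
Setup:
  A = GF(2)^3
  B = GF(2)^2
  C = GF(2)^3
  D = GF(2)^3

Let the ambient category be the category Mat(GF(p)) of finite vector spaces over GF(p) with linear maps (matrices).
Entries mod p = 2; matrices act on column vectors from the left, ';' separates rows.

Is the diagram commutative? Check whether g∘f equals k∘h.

Answer: DOES NOT COMMUTE

Derivation:
Path 1 = f;g:
  e0=⟨1,0,0⟩ f=>⟨1,0⟩ g=>⟨0,1,1⟩
  e1=⟨0,1,0⟩ f=>⟨0,1⟩ g=>⟨0,1,0⟩
  e2=⟨0,0,1⟩ f=>⟨0,0⟩ g=>⟨0,0,0⟩
  composite₁ = [0 0 0; 1 1 0; 1 0 0]
Path 2 = h;k:
  e0=⟨1,0,0⟩ h=>⟨1,1,1⟩ k=>⟨0,1,0⟩
  e1=⟨0,1,0⟩ h=>⟨0,1,1⟩ k=>⟨0,1,1⟩
  e2=⟨0,0,1⟩ h=>⟨1,1,0⟩ k=>⟨0,0,1⟩
  composite₂ = [0 0 0; 1 1 0; 0 1 1]
Equal? NO — does not commute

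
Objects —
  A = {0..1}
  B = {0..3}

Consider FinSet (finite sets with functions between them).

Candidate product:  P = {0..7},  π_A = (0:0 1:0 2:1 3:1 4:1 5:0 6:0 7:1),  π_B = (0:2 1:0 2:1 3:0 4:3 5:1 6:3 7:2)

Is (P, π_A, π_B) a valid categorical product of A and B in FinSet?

|A|·|B| = 2·4 = 8;  |P| = 8
Check the pairing map k ↦ (π_A(k), π_B(k)):
  0 : (0,2)
  1 : (0,0)
  2 : (1,1)
  3 : (1,0)
  4 : (1,3)
  5 : (0,1)
  6 : (0,3)
  7 : (1,2)
distinct pairs in image: 8 / 8 needed
  → bijection onto A×B; projections well-typed.

Answer: VALID PRODUCT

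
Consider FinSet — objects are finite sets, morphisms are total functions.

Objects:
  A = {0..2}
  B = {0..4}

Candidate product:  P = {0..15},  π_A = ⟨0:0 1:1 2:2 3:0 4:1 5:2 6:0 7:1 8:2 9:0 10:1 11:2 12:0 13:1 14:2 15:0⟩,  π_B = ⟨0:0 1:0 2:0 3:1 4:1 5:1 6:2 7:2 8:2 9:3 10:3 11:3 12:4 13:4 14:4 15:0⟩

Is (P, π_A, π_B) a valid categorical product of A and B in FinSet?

|A|·|B| = 3·5 = 15;  |P| = 16
  → cardinalities differ; no bijection possible.

Answer: NOT A VALID PRODUCT — |P|=16 ≠ |A|·|B|=15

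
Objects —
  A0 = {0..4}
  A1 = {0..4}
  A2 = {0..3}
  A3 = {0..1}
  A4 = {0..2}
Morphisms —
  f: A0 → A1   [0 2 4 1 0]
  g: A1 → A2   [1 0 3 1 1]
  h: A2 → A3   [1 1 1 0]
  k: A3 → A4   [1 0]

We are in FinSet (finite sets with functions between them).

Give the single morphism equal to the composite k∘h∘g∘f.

Answer: [0 1 0 0 0]

Trace:
  0 f→0 g→1 h→1 k→0
  1 f→2 g→3 h→0 k→1
  2 f→4 g→1 h→1 k→0
  3 f→1 g→0 h→1 k→0
  4 f→0 g→1 h→1 k→0
result: [0 1 0 0 0]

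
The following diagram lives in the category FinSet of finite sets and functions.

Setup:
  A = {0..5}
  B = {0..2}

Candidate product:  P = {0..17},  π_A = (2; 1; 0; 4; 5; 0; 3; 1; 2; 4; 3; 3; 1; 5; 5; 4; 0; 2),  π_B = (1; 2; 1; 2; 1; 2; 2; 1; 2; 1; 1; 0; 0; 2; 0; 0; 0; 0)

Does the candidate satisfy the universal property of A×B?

|A|·|B| = 6·3 = 18;  |P| = 18
Check the pairing map k ↦ (π_A(k), π_B(k)):
  0 ↦ (2,1)
  1 ↦ (1,2)
  2 ↦ (0,1)
  3 ↦ (4,2)
  4 ↦ (5,1)
  5 ↦ (0,2)
  6 ↦ (3,2)
  7 ↦ (1,1)
  8 ↦ (2,2)
  9 ↦ (4,1)
  10 ↦ (3,1)
  11 ↦ (3,0)
  12 ↦ (1,0)
  13 ↦ (5,2)
  14 ↦ (5,0)
  15 ↦ (4,0)
  16 ↦ (0,0)
  17 ↦ (2,0)
distinct pairs in image: 18 / 18 needed
  → bijection onto A×B; projections well-typed.

Answer: VALID PRODUCT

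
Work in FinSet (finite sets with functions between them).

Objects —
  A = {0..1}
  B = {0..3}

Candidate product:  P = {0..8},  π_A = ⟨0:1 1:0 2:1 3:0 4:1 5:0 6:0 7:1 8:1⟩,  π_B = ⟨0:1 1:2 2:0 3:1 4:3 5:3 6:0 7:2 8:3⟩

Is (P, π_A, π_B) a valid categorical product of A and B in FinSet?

Answer: NOT A VALID PRODUCT — |P|=9 ≠ |A|·|B|=8

Derivation:
|A|·|B| = 2·4 = 8;  |P| = 9
  → cardinalities differ; no bijection possible.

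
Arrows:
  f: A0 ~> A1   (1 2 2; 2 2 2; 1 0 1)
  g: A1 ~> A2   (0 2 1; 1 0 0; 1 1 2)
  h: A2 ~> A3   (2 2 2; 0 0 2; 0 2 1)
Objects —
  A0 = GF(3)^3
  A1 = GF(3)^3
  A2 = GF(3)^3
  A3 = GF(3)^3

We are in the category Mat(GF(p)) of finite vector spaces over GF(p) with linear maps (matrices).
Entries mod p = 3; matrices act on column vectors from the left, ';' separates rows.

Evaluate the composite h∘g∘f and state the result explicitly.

Answer: (1 2 2; 1 2 0; 1 2 1)

Trace:
  e0=⟨1,0,0⟩ f~>⟨1,2,1⟩ g~>⟨2,1,2⟩ h~>⟨1,1,1⟩
  e1=⟨0,1,0⟩ f~>⟨2,2,0⟩ g~>⟨1,2,1⟩ h~>⟨2,2,2⟩
  e2=⟨0,0,1⟩ f~>⟨2,2,1⟩ g~>⟨2,2,0⟩ h~>⟨2,0,1⟩
composite: (1 2 2; 1 2 0; 1 2 1)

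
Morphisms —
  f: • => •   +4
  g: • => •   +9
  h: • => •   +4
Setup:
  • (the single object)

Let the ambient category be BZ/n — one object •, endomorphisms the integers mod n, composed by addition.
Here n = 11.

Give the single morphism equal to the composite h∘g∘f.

Answer: +6

Derivation:
  0 +4≡4 +9≡2 +4≡6  (mod 11)
result: +6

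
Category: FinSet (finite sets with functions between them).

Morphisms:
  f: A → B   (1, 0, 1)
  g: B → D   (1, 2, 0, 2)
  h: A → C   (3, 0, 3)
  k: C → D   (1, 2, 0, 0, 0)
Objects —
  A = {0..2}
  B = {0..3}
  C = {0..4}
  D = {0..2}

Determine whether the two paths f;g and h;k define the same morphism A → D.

1) trace f;g:
  0 f→1 g→2
  1 f→0 g→1
  2 f→1 g→2
  ⟦path⟧₁ = (2, 1, 2)
2) trace h;k:
  0 h→3 k→0
  1 h→0 k→1
  2 h→3 k→0
  ⟦path⟧₂ = (0, 1, 0)
Equal? NO — does not commute

Answer: DOES NOT COMMUTE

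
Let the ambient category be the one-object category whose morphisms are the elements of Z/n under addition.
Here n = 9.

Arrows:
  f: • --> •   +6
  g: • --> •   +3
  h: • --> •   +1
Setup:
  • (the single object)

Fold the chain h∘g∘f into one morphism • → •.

Answer: +1

Derivation:
  0 +6≡6 +3≡0 +1≡1  (mod 9)
result: +1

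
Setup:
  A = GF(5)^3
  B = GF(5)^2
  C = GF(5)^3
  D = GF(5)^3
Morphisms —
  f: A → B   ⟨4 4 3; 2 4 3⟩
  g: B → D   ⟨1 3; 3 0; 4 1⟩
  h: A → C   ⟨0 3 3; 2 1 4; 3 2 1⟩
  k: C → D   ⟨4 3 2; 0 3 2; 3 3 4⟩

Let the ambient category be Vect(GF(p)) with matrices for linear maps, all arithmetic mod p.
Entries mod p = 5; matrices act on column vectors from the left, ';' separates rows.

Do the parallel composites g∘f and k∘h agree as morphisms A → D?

Along f;g (path 1):
  e0=⟨1,0,0⟩ f→⟨4,2⟩ g→⟨0,2,3⟩
  e1=⟨0,1,0⟩ f→⟨4,4⟩ g→⟨1,2,0⟩
  e2=⟨0,0,1⟩ f→⟨3,3⟩ g→⟨2,4,0⟩
  ⟦path⟧₁ = ⟨0 1 2; 2 2 4; 3 0 0⟩
Along h;k (path 2):
  e0=⟨1,0,0⟩ h→⟨0,2,3⟩ k→⟨2,2,3⟩
  e1=⟨0,1,0⟩ h→⟨3,1,2⟩ k→⟨4,2,0⟩
  e2=⟨0,0,1⟩ h→⟨3,4,1⟩ k→⟨1,4,0⟩
  ⟦path⟧₂ = ⟨2 4 1; 2 2 4; 3 0 0⟩
Equal? distinct morphisms ✗

Answer: DOES NOT COMMUTE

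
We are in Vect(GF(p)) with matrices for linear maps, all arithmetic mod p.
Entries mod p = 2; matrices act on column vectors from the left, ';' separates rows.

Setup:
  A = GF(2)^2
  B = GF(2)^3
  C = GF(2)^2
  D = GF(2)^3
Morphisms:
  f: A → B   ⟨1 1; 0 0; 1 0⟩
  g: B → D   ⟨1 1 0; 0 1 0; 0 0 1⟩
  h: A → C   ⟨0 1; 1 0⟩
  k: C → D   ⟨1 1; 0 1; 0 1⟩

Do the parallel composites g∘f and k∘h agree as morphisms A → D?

Answer: DOES NOT COMMUTE

Work:
Along f;g (path 1):
  e0=⟨1,0⟩ f→⟨1,0,1⟩ g→⟨1,0,1⟩
  e1=⟨0,1⟩ f→⟨1,0,0⟩ g→⟨1,0,0⟩
  ⟦path⟧₁ = ⟨1 1; 0 0; 1 0⟩
Along h;k (path 2):
  e0=⟨1,0⟩ h→⟨0,1⟩ k→⟨1,1,1⟩
  e1=⟨0,1⟩ h→⟨1,0⟩ k→⟨1,0,0⟩
  ⟦path⟧₂ = ⟨1 1; 1 0; 1 0⟩
Equal? distinct morphisms ✗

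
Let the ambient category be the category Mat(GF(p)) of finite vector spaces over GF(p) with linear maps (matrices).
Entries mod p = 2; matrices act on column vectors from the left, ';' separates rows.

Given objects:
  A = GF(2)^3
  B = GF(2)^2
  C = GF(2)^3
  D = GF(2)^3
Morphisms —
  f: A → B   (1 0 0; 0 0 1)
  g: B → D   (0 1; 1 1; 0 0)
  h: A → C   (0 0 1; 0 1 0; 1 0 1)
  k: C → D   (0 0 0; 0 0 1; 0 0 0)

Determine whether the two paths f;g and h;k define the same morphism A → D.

Answer: DOES NOT COMMUTE

Work:
1) trace f;g:
  e0=⟨1,0,0⟩ f→⟨1,0⟩ g→⟨0,1,0⟩
  e1=⟨0,1,0⟩ f→⟨0,0⟩ g→⟨0,0,0⟩
  e2=⟨0,0,1⟩ f→⟨0,1⟩ g→⟨1,1,0⟩
  result₁ = (0 0 1; 1 0 1; 0 0 0)
2) trace h;k:
  e0=⟨1,0,0⟩ h→⟨0,0,1⟩ k→⟨0,1,0⟩
  e1=⟨0,1,0⟩ h→⟨0,1,0⟩ k→⟨0,0,0⟩
  e2=⟨0,0,1⟩ h→⟨1,0,1⟩ k→⟨0,1,0⟩
  result₂ = (0 0 0; 1 0 1; 0 0 0)
Equal? differ; not commutative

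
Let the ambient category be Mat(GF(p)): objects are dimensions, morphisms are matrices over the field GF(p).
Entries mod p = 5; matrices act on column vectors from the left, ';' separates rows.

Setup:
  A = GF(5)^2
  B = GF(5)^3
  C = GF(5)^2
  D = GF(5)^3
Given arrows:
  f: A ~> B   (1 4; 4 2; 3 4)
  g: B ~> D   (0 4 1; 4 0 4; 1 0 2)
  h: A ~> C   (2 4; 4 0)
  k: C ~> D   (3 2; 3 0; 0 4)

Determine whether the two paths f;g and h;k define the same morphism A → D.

Answer: DOES NOT COMMUTE

Derivation:
1) trace f;g:
  e0=⟨1,0⟩ f~>⟨1,4,3⟩ g~>⟨4,1,2⟩
  e1=⟨0,1⟩ f~>⟨4,2,4⟩ g~>⟨2,2,2⟩
  composite₁ = (4 2; 1 2; 2 2)
2) trace h;k:
  e0=⟨1,0⟩ h~>⟨2,4⟩ k~>⟨4,1,1⟩
  e1=⟨0,1⟩ h~>⟨4,0⟩ k~>⟨2,2,0⟩
  composite₂ = (4 2; 1 2; 1 0)
Equal? NO — does not commute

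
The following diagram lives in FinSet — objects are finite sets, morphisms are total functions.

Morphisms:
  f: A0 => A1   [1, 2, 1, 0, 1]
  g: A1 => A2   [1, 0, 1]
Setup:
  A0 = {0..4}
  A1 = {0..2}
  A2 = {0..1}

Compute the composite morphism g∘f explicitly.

Answer: [0, 1, 0, 1, 0]

Derivation:
  0 f=>1 g=>0
  1 f=>2 g=>1
  2 f=>1 g=>0
  3 f=>0 g=>1
  4 f=>1 g=>0
⟦path⟧: [0, 1, 0, 1, 0]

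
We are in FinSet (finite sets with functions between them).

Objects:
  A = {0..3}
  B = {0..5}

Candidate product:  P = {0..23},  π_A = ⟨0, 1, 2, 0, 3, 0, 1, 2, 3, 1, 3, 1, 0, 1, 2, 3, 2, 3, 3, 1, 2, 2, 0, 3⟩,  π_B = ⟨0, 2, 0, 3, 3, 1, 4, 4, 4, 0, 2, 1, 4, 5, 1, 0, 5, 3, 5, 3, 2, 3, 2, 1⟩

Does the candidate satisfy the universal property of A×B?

|A|·|B| = 4·6 = 24;  |P| = 24
Check the pairing map k ↦ (π_A(k), π_B(k)):
  0 : (0,0)
  1 : (1,2)
  2 : (2,0)
  3 : (0,3)
  4 : (3,3)
  5 : (0,1)
  6 : (1,4)
  7 : (2,4)
  8 : (3,4)
  9 : (1,0)
  10 : (3,2)
  11 : (1,1)
  12 : (0,4)
  13 : (1,5)
  14 : (2,1)
  15 : (3,0)
  16 : (2,5)
  17 : (3,3)  ✗ repeats pair of k=4
  18 : (3,5)
  19 : (1,3)
  20 : (2,2)
  21 : (2,3)
  22 : (0,2)
  23 : (3,1)
distinct pairs in image: 23 / 24 needed
  → (3,3) hit at k=4 and k=17

Answer: NOT A VALID PRODUCT — duplicate pair at indices 4,17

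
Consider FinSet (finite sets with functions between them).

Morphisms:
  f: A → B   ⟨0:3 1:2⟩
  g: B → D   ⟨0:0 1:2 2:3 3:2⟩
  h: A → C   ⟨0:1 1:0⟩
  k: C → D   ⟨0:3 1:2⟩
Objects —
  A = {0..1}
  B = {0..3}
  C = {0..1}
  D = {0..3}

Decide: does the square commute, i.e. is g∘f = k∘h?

Path 1 = f;g:
  0 f→3 g→2
  1 f→2 g→3
  result₁ = ⟨0:2 1:3⟩
Path 2 = h;k:
  0 h→1 k→2
  1 h→0 k→3
  result₂ = ⟨0:2 1:3⟩
Equal? equal; square commutes

Answer: COMMUTES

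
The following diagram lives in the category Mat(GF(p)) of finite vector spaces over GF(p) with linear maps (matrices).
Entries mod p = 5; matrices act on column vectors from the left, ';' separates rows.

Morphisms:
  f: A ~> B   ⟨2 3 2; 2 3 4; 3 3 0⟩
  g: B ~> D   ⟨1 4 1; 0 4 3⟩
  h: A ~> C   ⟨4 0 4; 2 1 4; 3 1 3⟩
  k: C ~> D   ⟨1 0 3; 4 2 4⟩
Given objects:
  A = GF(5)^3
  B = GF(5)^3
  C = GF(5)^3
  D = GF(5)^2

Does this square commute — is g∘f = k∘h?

Answer: COMMUTES

Work:
Along f;g (path 1):
  e0=[1,0,0] f~>[2,2,3] g~>[3,2]
  e1=[0,1,0] f~>[3,3,3] g~>[3,1]
  e2=[0,0,1] f~>[2,4,0] g~>[3,1]
  result₁ = ⟨3 3 3; 2 1 1⟩
Along h;k (path 2):
  e0=[1,0,0] h~>[4,2,3] k~>[3,2]
  e1=[0,1,0] h~>[0,1,1] k~>[3,1]
  e2=[0,0,1] h~>[4,4,3] k~>[3,1]
  result₂ = ⟨3 3 3; 2 1 1⟩
Equal? equal; square commutes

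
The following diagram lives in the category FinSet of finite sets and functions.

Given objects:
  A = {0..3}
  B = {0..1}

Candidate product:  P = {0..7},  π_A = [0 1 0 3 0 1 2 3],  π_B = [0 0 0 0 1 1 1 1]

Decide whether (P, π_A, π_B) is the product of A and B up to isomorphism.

|A|·|B| = 4·2 = 8;  |P| = 8
Check the pairing map k ↦ (π_A(k), π_B(k)):
  0 -> (0,0)
  1 -> (1,0)
  2 -> (0,0)  ✗ repeats pair of k=0
  3 -> (3,0)
  4 -> (0,1)
  5 -> (1,1)
  6 -> (2,1)
  7 -> (3,1)
distinct pairs in image: 7 / 8 needed
  → (0,0) hit at k=0 and k=2

Answer: NOT A VALID PRODUCT — duplicate pair at indices 0,2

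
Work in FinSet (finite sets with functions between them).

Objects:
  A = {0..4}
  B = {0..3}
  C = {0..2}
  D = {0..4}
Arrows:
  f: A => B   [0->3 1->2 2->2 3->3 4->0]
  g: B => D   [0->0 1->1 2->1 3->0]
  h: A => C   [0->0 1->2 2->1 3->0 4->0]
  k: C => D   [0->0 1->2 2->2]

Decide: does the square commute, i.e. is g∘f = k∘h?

Path 1 = f;g:
  0 f=>3 g=>0
  1 f=>2 g=>1
  2 f=>2 g=>1
  3 f=>3 g=>0
  4 f=>0 g=>0
  result₁ = [0->0 1->1 2->1 3->0 4->0]
Path 2 = h;k:
  0 h=>0 k=>0
  1 h=>2 k=>2
  2 h=>1 k=>2
  3 h=>0 k=>0
  4 h=>0 k=>0
  result₂ = [0->0 1->2 2->2 3->0 4->0]
Equal? NO — does not commute

Answer: DOES NOT COMMUTE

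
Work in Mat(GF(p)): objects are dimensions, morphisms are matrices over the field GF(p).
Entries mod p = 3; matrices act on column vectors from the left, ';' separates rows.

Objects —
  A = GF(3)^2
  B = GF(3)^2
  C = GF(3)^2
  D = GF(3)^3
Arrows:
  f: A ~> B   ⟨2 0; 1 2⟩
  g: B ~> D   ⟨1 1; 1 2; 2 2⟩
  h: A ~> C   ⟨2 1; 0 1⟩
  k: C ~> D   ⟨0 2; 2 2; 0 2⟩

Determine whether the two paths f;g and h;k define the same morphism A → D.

1) trace f;g:
  e0=[1,0] f~>[2,1] g~>[0,1,0]
  e1=[0,1] f~>[0,2] g~>[2,1,1]
  composite₁ = ⟨0 2; 1 1; 0 1⟩
2) trace h;k:
  e0=[1,0] h~>[2,0] k~>[0,1,0]
  e1=[0,1] h~>[1,1] k~>[2,1,2]
  composite₂ = ⟨0 2; 1 1; 0 2⟩
Equal? differ; not commutative

Answer: DOES NOT COMMUTE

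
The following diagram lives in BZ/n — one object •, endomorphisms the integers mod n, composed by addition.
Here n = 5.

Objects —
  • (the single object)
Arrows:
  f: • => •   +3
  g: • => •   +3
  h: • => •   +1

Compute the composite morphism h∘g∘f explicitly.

Answer: +2

Work:
  0 +3≡3 +3≡1 +1≡2  (mod 5)
composite: +2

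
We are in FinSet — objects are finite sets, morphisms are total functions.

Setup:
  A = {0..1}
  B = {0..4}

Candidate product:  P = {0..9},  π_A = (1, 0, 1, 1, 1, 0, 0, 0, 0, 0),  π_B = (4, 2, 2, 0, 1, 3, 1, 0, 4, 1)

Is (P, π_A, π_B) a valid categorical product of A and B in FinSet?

Answer: NOT A VALID PRODUCT — duplicate pair at indices 9,6

Derivation:
|A|·|B| = 2·5 = 10;  |P| = 10
Check the pairing map k ↦ (π_A(k), π_B(k)):
  0 -> (1,4)
  1 -> (0,2)
  2 -> (1,2)
  3 -> (1,0)
  4 -> (1,1)
  5 -> (0,3)
  6 -> (0,1)
  7 -> (0,0)
  8 -> (0,4)
  9 -> (0,1)  ✗ repeats pair of k=6
distinct pairs in image: 9 / 10 needed
  → (0,1) hit at k=6 and k=9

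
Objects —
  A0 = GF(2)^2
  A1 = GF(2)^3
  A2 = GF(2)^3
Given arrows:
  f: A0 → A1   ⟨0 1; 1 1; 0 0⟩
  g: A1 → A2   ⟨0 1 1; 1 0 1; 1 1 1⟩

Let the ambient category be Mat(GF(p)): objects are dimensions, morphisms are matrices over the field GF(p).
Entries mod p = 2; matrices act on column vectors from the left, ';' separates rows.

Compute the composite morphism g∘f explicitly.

  e0=[1,0] f→[0,1,0] g→[1,0,1]
  e1=[0,1] f→[1,1,0] g→[1,1,0]
result: ⟨1 1; 0 1; 1 0⟩

Answer: ⟨1 1; 0 1; 1 0⟩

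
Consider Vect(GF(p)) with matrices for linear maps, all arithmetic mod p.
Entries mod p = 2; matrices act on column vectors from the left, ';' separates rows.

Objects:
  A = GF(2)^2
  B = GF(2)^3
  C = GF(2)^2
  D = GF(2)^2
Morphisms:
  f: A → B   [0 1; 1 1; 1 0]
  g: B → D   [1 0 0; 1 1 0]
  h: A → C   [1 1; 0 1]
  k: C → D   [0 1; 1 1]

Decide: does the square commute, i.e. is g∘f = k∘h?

Path 1 = f;g:
  e0=[1,0] f→[0,1,1] g→[0,1]
  e1=[0,1] f→[1,1,0] g→[1,0]
  ⟦path⟧₁ = [0 1; 1 0]
Path 2 = h;k:
  e0=[1,0] h→[1,0] k→[0,1]
  e1=[0,1] h→[1,1] k→[1,0]
  ⟦path⟧₂ = [0 1; 1 0]
Equal? YES — commutes

Answer: COMMUTES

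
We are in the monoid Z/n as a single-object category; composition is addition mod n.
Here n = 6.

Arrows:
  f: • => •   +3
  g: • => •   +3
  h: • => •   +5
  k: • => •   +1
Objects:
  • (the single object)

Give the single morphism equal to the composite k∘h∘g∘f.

  0 +3≡3 +3≡0 +5≡5 +1≡0  (mod 6)
⟦path⟧: +0

Answer: +0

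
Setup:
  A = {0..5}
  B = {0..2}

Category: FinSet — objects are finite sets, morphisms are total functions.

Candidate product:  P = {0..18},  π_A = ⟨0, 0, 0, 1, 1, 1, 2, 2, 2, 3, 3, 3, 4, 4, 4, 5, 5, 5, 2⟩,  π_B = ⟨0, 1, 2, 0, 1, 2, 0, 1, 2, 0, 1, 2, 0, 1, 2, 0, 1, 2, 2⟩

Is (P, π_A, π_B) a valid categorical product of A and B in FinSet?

Answer: NOT A VALID PRODUCT — |P|=19 ≠ |A|·|B|=18

Derivation:
|A|·|B| = 6·3 = 18;  |P| = 19
  → cardinalities differ; no bijection possible.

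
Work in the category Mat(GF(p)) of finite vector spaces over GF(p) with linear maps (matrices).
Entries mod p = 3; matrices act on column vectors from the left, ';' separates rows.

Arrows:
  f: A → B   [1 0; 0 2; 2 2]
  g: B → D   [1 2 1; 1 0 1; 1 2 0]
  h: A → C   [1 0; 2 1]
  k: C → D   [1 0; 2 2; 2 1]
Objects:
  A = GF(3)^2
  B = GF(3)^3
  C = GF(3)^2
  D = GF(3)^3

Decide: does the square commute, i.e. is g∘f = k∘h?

Answer: DOES NOT COMMUTE

Trace:
Along f;g (path 1):
  e0=(1,0) f→(1,0,2) g→(0,0,1)
  e1=(0,1) f→(0,2,2) g→(0,2,1)
  ⟦path⟧₁ = [0 0; 0 2; 1 1]
Along h;k (path 2):
  e0=(1,0) h→(1,2) k→(1,0,1)
  e1=(0,1) h→(0,1) k→(0,2,1)
  ⟦path⟧₂ = [1 0; 0 2; 1 1]
Equal? differ; not commutative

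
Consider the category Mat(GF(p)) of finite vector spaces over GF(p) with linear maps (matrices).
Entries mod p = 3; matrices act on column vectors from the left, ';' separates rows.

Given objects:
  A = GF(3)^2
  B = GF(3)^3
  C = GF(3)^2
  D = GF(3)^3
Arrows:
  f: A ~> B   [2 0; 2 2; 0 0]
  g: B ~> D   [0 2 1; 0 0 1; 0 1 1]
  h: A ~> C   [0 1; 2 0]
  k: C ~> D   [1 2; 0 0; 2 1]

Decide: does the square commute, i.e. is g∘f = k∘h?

Along f;g (path 1):
  e0=⟨1,0⟩ f~>⟨2,2,0⟩ g~>⟨1,0,2⟩
  e1=⟨0,1⟩ f~>⟨0,2,0⟩ g~>⟨1,0,2⟩
  result₁ = [1 1; 0 0; 2 2]
Along h;k (path 2):
  e0=⟨1,0⟩ h~>⟨0,2⟩ k~>⟨1,0,2⟩
  e1=⟨0,1⟩ h~>⟨1,0⟩ k~>⟨1,0,2⟩
  result₂ = [1 1; 0 0; 2 2]
Equal? equal; square commutes

Answer: COMMUTES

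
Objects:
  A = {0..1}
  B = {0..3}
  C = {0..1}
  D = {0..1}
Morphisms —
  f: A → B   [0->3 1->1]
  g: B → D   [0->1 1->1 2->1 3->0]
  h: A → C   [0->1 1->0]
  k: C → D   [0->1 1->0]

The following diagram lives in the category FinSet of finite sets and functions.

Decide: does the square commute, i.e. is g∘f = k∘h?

Along f;g (path 1):
  0 f→3 g→0
  1 f→1 g→1
  composite₁ = [0->0 1->1]
Along h;k (path 2):
  0 h→1 k→0
  1 h→0 k→1
  composite₂ = [0->0 1->1]
Equal? same morphism ✓

Answer: COMMUTES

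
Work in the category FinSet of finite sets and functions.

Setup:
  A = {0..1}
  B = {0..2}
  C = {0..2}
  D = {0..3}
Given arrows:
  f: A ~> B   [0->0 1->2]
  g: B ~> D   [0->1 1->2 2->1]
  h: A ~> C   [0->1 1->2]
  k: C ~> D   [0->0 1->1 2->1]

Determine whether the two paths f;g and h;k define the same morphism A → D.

1) trace f;g:
  0 f~>0 g~>1
  1 f~>2 g~>1
  result₁ = [0->1 1->1]
2) trace h;k:
  0 h~>1 k~>1
  1 h~>2 k~>1
  result₂ = [0->1 1->1]
Equal? YES — commutes

Answer: COMMUTES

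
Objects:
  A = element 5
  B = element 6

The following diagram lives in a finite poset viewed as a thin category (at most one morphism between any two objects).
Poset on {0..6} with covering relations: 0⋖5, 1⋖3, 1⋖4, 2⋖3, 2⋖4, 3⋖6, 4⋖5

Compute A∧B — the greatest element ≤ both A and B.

Answer: NO MEET EXISTS

Work:
{x : x≤A ∧ x≤B} = {1,2}  (A=5, B=6)
  maximal lower bounds 1 and 2 are incomparable: neither 1≤2 nor 2≤1
→ no greatest lower bound exists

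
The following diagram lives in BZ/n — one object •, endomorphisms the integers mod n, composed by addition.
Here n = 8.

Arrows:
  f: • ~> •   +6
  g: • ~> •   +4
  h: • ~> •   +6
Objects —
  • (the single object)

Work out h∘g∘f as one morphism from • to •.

Answer: +0

Derivation:
  0 +6≡6 +4≡2 +6≡0  (mod 8)
result: +0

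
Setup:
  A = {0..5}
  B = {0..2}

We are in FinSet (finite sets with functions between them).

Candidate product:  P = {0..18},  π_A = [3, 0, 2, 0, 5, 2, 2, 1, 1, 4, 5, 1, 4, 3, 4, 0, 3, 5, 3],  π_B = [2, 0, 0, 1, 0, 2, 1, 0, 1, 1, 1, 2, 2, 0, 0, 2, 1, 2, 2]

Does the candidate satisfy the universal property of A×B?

Answer: NOT A VALID PRODUCT — |P|=19 ≠ |A|·|B|=18

Trace:
|A|·|B| = 6·3 = 18;  |P| = 19
  → cardinalities differ; no bijection possible.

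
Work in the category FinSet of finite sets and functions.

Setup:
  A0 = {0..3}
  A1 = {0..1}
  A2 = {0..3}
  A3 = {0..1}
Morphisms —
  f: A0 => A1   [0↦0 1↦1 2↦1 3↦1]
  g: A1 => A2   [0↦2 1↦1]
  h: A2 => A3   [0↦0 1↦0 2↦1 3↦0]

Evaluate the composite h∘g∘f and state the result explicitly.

Answer: [0↦1 1↦0 2↦0 3↦0]

Derivation:
  0 f=>0 g=>2 h=>1
  1 f=>1 g=>1 h=>0
  2 f=>1 g=>1 h=>0
  3 f=>1 g=>1 h=>0
⟦path⟧: [0↦1 1↦0 2↦0 3↦0]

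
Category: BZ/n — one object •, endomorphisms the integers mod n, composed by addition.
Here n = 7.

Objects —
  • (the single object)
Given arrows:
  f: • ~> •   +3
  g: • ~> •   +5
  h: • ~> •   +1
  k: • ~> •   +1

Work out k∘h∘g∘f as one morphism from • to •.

Answer: +3

Trace:
  0 +3≡3 +5≡1 +1≡2 +1≡3  (mod 7)
composite: +3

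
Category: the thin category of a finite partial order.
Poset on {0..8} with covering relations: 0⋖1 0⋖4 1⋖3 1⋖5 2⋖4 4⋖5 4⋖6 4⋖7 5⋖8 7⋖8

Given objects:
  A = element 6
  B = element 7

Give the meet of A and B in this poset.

Answer: A∧B = 4

Work:
{x : x⊑A ∧ x⊑B} = {0,2,4}  (A=6, B=7)
  0 ⊑ 4
  2 ⊑ 4
  4 ⊑ 4
glb = 4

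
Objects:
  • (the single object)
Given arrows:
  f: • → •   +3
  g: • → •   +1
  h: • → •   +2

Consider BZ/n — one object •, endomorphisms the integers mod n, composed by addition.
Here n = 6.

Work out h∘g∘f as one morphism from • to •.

Answer: +0

Derivation:
  0 +3≡3 +1≡4 +2≡0  (mod 6)
result: +0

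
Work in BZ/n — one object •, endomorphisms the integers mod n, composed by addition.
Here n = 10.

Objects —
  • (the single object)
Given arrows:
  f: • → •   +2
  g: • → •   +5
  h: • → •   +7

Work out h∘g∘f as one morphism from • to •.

  0 +2≡2 +5≡7 +7≡4  (mod 10)
⟦path⟧: +4

Answer: +4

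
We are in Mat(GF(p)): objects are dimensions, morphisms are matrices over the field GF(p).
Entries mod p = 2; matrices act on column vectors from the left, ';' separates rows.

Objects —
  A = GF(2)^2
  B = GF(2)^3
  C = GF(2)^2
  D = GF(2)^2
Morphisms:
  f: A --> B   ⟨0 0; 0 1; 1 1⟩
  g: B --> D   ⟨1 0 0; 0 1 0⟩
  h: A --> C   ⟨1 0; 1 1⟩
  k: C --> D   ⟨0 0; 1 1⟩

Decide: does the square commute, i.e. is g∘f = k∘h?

Path 1 = f;g:
  e0=[1,0] f-->[0,0,1] g-->[0,0]
  e1=[0,1] f-->[0,1,1] g-->[0,1]
  composite₁ = ⟨0 0; 0 1⟩
Path 2 = h;k:
  e0=[1,0] h-->[1,1] k-->[0,0]
  e1=[0,1] h-->[0,1] k-->[0,1]
  composite₂ = ⟨0 0; 0 1⟩
Equal? same morphism ✓

Answer: COMMUTES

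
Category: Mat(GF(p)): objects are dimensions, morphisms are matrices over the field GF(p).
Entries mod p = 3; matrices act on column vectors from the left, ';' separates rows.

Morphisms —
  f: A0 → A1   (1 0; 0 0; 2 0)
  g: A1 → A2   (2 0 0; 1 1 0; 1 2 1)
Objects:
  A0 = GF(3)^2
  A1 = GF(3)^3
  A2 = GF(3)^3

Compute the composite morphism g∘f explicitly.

Answer: (2 0; 1 0; 0 0)

Derivation:
  e0=⟨1,0⟩ f→⟨1,0,2⟩ g→⟨2,1,0⟩
  e1=⟨0,1⟩ f→⟨0,0,0⟩ g→⟨0,0,0⟩
result: (2 0; 1 0; 0 0)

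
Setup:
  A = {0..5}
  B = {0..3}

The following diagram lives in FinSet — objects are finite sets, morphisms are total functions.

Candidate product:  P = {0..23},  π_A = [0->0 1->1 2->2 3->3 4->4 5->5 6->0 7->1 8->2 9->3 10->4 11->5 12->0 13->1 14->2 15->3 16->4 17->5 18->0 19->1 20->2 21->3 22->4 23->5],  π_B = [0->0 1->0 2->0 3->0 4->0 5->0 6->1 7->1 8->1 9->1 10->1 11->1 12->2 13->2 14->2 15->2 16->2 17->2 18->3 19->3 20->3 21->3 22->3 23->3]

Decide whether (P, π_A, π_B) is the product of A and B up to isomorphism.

|A|·|B| = 6·4 = 24;  |P| = 24
Check the pairing map k ↦ (π_A(k), π_B(k)):
  0 -> (0,0)
  1 -> (1,0)
  2 -> (2,0)
  3 -> (3,0)
  4 -> (4,0)
  5 -> (5,0)
  6 -> (0,1)
  7 -> (1,1)
  8 -> (2,1)
  9 -> (3,1)
  10 -> (4,1)
  11 -> (5,1)
  12 -> (0,2)
  13 -> (1,2)
  14 -> (2,2)
  15 -> (3,2)
  16 -> (4,2)
  17 -> (5,2)
  18 -> (0,3)
  19 -> (1,3)
  20 -> (2,3)
  21 -> (3,3)
  22 -> (4,3)
  23 -> (5,3)
distinct pairs in image: 24 / 24 needed
  → bijection onto A×B; projections well-typed.

Answer: VALID PRODUCT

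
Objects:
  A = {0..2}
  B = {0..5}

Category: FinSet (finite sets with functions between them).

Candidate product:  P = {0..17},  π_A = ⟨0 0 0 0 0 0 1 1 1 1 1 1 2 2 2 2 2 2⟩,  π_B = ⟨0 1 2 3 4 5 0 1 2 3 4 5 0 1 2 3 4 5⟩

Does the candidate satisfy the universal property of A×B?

|A|·|B| = 3·6 = 18;  |P| = 18
Check the pairing map k ↦ (π_A(k), π_B(k)):
  0 : (0,0)
  1 : (0,1)
  2 : (0,2)
  3 : (0,3)
  4 : (0,4)
  5 : (0,5)
  6 : (1,0)
  7 : (1,1)
  8 : (1,2)
  9 : (1,3)
  10 : (1,4)
  11 : (1,5)
  12 : (2,0)
  13 : (2,1)
  14 : (2,2)
  15 : (2,3)
  16 : (2,4)
  17 : (2,5)
distinct pairs in image: 18 / 18 needed
  → bijection onto A×B; projections well-typed.

Answer: VALID PRODUCT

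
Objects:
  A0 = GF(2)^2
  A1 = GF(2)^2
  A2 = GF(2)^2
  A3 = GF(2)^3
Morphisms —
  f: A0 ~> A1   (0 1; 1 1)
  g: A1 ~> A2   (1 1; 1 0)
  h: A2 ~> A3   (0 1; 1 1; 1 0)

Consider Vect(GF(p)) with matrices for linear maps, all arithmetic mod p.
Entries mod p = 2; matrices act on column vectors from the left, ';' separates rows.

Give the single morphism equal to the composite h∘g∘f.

  e0=⟨1,0⟩ f~>⟨0,1⟩ g~>⟨1,0⟩ h~>⟨0,1,1⟩
  e1=⟨0,1⟩ f~>⟨1,1⟩ g~>⟨0,1⟩ h~>⟨1,1,0⟩
result: (0 1; 1 1; 1 0)

Answer: (0 1; 1 1; 1 0)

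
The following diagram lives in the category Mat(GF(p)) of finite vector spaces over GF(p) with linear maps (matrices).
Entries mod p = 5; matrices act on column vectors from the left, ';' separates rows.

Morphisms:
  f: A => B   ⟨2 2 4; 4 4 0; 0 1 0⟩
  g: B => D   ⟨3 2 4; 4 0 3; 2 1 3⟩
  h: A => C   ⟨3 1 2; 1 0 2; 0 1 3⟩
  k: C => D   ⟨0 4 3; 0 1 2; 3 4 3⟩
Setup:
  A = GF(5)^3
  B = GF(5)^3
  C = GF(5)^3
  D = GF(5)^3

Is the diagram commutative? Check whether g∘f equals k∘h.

Answer: DOES NOT COMMUTE

Derivation:
Along f;g (path 1):
  e0=⟨1,0,0⟩ f=>⟨2,4,0⟩ g=>⟨4,3,3⟩
  e1=⟨0,1,0⟩ f=>⟨2,4,1⟩ g=>⟨3,1,1⟩
  e2=⟨0,0,1⟩ f=>⟨4,0,0⟩ g=>⟨2,1,3⟩
  composite₁ = ⟨4 3 2; 3 1 1; 3 1 3⟩
Along h;k (path 2):
  e0=⟨1,0,0⟩ h=>⟨3,1,0⟩ k=>⟨4,1,3⟩
  e1=⟨0,1,0⟩ h=>⟨1,0,1⟩ k=>⟨3,2,1⟩
  e2=⟨0,0,1⟩ h=>⟨2,2,3⟩ k=>⟨2,3,3⟩
  composite₂ = ⟨4 3 2; 1 2 3; 3 1 3⟩
Equal? differ; not commutative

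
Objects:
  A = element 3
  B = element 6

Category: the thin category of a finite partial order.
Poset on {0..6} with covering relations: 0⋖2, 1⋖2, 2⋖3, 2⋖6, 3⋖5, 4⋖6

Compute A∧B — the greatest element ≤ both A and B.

Common predecessors of 3,6: {0,1,2}
  0 ⊑ 2
  1 ⊑ 2
  2 ⊑ 2
glb = 2

Answer: A∧B = 2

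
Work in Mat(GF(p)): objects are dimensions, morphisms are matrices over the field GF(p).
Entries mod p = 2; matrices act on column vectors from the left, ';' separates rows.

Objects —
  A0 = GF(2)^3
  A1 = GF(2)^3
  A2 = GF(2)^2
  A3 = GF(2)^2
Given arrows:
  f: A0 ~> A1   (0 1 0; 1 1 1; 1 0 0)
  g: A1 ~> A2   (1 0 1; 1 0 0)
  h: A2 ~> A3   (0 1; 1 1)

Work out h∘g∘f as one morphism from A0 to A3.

  e0=⟨1,0,0⟩ f~>⟨0,1,1⟩ g~>⟨1,0⟩ h~>⟨0,1⟩
  e1=⟨0,1,0⟩ f~>⟨1,1,0⟩ g~>⟨1,1⟩ h~>⟨1,0⟩
  e2=⟨0,0,1⟩ f~>⟨0,1,0⟩ g~>⟨0,0⟩ h~>⟨0,0⟩
⟦path⟧: (0 1 0; 1 0 0)

Answer: (0 1 0; 1 0 0)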